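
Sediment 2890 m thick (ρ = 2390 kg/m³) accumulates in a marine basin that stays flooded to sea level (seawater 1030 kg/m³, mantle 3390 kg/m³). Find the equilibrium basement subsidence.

1670 m

Submarine loading: the sediment displaces seawater, and the subsidence is in turn flooded, so s (ρ_m − ρ_w) = t (ρ_sed − ρ_w).
s = 2890 m × (2390 − 1030) / (3390 − 1030) = 1670 m.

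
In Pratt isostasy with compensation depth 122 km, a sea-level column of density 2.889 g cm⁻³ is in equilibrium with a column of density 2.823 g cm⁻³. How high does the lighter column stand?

2.85 km

ρ_ref D = ρ (D + h) → h = D (ρ_ref − ρ)/ρ.
h = 122 km × (2.889 − 2.823)/2.823 = 2.85 km.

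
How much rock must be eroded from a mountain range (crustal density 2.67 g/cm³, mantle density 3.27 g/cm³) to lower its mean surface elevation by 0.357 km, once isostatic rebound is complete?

1.95 km

Net drop Δ = e − u = e − e ρ_c/ρ_m = e (ρ_m − ρ_c)/ρ_m.
e = Δ ρ_m/(ρ_m − ρ_c) = 0.357 km × 3.27/0.6 = 1.95 km.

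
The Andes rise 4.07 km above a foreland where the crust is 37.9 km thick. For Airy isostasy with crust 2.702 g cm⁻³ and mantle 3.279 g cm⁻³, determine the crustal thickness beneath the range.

61 km

Root depth r = h ρ_c / (ρ_m − ρ_c) = 4.07 km × 2.702 / 0.577 = 19.06 km.
Total thickness = T + h + r = 37.9 km + 4.07 km + 19.06 km = 61 km.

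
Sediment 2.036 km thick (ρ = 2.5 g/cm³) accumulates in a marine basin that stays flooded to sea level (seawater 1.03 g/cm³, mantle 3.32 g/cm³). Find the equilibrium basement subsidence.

1.31 km

Submarine loading: the sediment displaces seawater, and the subsidence is in turn flooded, so s (ρ_m − ρ_w) = t (ρ_sed − ρ_w).
s = 2.036 km × (2.5 − 1.03) / (3.32 − 1.03) = 1.31 km.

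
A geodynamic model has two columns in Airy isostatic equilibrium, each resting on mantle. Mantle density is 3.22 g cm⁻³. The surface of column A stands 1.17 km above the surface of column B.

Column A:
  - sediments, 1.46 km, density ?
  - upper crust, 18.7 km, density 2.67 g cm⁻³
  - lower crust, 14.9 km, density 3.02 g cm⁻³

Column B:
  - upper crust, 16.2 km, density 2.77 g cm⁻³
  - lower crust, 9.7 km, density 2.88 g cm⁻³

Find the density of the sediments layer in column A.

Take the compensation level at the base of the deeper column (depth z_c below the surface of column A) and equate Σ ρ_i t_i down to z_c; mantle fills any gap and the z_c terms cancel.
Column A: 1.46×ρ + 18.7×2.67 + 14.9×3.02 + (z_c − 35.06)×3.22
Column B: 1.17×0 + 16.2×2.77 + 9.7×2.88 + (z_c − 1.17 − 25.9)×3.22
The z_c×3.22 term appears on both sides and cancels. Collect the known terms of each column as K = Σ(ρt)_known − 3.22 × (depth of known layers): K_A = 94.927 − 3.22×35.06 = −17.9662; K_B = 72.81 − 3.22×(1.17 + 25.9) = −14.3554.
Balance: K_A + 1.46×ρ = K_B, so ρ = (K_B − K_A)/1.46 = 3.6108/1.46 = 2.47 g cm⁻³.

2.47 g cm⁻³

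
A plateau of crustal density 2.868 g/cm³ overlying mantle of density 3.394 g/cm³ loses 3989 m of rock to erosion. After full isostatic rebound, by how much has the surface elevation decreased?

618 m

Rebound u = e ρ_c/ρ_m = 3989 m × 2.868/3.394 = 3371 m.
Net surface drop = e − u = 3989 m − 3371 m = e (ρ_m − ρ_c)/ρ_m = 618 m.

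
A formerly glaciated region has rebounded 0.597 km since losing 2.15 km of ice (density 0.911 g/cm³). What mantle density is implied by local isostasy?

ρ_m = ρ_ice t / u = 0.911 × 2.15 km/0.597 km = 3.28 g/cm³.

3.28 g/cm³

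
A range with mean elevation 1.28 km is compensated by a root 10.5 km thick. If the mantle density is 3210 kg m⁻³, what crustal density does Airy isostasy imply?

2860 kg m⁻³

ρ_c h = (ρ_m − ρ_c) r → ρ_c (h + r) = ρ_m r → ρ_c = ρ_m r / (h + r).
ρ_c = 3210 × 10.5 km / (1.28 km + 10.5 km) = 2860 kg m⁻³.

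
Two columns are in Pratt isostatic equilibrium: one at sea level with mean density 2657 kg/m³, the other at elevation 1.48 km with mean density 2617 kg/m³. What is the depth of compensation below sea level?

96.8 km

ρ_ref D = ρ (D + h) → D (ρ_ref − ρ) = ρ h.
D = ρ h/(ρ_ref − ρ) = 2617 × 1.48 km/(2657 − 2617) = 96.8 km.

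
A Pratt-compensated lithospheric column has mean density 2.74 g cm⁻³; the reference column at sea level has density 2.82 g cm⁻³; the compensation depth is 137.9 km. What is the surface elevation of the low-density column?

ρ_ref D = ρ (D + h) → h = D (ρ_ref − ρ)/ρ.
h = 137.9 km × (2.82 − 2.74)/2.74 = 4.03 km.

4.03 km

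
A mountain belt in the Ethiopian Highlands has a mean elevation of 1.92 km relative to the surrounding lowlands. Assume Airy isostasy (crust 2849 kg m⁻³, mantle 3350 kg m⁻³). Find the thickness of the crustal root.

10.9 km

By Archimedes' principle applied to the lithosphere: the weight of the topography is balanced by the buoyancy of the root, ρ_c h = (ρ_m − ρ_c) r.
r = h · ρ_c / (ρ_m − ρ_c) = 1.92 km × 2849 / (3350 − 2849) = 10.9 km.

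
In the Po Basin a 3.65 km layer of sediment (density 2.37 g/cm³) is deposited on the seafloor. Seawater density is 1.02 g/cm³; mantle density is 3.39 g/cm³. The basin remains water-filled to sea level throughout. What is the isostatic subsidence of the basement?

Submarine loading: the sediment displaces seawater, and the subsidence is in turn flooded, so s (ρ_m − ρ_w) = t (ρ_sed − ρ_w).
s = 3.65 km × (2.37 − 1.02) / (3.39 − 1.02) = 2.08 km.

2.08 km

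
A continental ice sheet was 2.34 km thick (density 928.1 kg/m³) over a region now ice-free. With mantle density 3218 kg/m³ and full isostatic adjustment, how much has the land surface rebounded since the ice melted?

Removing the load lets mantle flow back in; uplift u satisfies ρ_ice t = ρ_m u.
u = t ρ_ice/ρ_m = 2.34 km × 928.1/3218 = 0.675 km.

0.675 km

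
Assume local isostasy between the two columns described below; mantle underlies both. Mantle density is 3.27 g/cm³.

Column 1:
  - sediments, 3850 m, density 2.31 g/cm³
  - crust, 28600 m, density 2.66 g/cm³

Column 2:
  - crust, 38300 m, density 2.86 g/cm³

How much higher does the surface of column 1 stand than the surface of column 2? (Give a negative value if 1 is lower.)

1660 m

For any compensation level in the mantle, the mantle terms cancel and isostasy reduces to e = (Σt_1 − Σt_2) − (Σ(ρt)_1 − Σ(ρt)_2) / ρ_m.
Σt_1 = 32450 m; Σt_2 = 38300 m; Σ(ρt)_1 = 84969.5; Σ(ρt)_2 = 109538 (in m·g/cm³).
e = (32450 − 38300) − (84969.5 − 109538) / 3.27 = 1660 m.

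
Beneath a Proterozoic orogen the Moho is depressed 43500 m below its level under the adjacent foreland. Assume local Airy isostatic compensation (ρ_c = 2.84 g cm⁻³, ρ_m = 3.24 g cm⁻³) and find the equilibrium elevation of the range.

Isostatic balance requires: ρ_c h = (ρ_m − ρ_c) r.
h = r (ρ_m − ρ_c) / ρ_c = 43500 m × (3.24 − 2.84) / 2.84 = 6130 m.

6130 m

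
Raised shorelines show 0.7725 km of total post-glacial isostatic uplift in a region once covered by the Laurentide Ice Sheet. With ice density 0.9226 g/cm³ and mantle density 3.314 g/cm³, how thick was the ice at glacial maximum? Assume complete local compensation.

u = t ρ_ice/ρ_m → t = u ρ_m/ρ_ice = 0.7725 km × 3.314/0.9226 = 2.77 km.

2.77 km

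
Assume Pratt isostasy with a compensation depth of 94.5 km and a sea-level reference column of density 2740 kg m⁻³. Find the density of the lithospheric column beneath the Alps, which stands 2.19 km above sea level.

Pratt balance: ρ_ref D = ρ (D + h).
ρ = ρ_ref D/(D + h) = 2740 × 94.5 km/(94.5 km + 2.19 km) = 2680 kg m⁻³.

2680 kg m⁻³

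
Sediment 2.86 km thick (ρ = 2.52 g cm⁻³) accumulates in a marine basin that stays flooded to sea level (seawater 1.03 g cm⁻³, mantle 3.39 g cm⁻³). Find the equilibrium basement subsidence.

1.81 km

Submarine loading: the sediment displaces seawater, and the subsidence is in turn flooded, so s (ρ_m − ρ_w) = t (ρ_sed − ρ_w).
s = 2.86 km × (2.52 − 1.03) / (3.39 − 1.03) = 1.81 km.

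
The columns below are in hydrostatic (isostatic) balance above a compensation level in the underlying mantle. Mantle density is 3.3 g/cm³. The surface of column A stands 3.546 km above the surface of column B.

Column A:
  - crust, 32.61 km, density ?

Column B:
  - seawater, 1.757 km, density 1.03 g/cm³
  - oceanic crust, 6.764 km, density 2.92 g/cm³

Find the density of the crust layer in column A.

Take the compensation level at the base of the deeper column (depth z_c below the surface of column A) and equate Σ ρ_i t_i down to z_c; mantle fills any gap and the z_c terms cancel.
Column A: 32.61×ρ + (z_c − 32.61)×3.3
Column B: 3.546×0 + 1.757×1.03 + 6.764×2.92 + (z_c − 3.546 − 8.521)×3.3
The z_c×3.3 term appears on both sides and cancels. Collect the known terms of each column as K = Σ(ρt)_known − 3.3 × (depth of known layers): K_A = 0 − 3.3×32.61 = −107.613; K_B = 21.56059 − 3.3×(3.546 + 8.521) = −18.26051.
Balance: K_A + 32.61×ρ = K_B, so ρ = (K_B − K_A)/32.61 = 89.3525/32.61 = 2.74 g/cm³.

2.74 g/cm³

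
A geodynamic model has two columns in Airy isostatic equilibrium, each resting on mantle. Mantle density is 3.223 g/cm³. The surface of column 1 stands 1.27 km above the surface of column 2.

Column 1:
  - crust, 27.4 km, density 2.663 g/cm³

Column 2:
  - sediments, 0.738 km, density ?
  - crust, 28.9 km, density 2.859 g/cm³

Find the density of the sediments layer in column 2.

2.23 g/cm³

Take the compensation level at the base of the deeper column (depth z_c below the surface of column 1) and equate Σ ρ_i t_i down to z_c; mantle fills any gap and the z_c terms cancel.
Column 1: 27.4×2.663 + (z_c − 27.4)×3.223
Column 2: 1.27×0 + 0.738×ρ + 28.9×2.859 + (z_c − 1.27 − 29.638)×3.223
The z_c×3.223 term appears on both sides and cancels. Collect the known terms of each column as K = Σ(ρt)_known − 3.223 × (depth of known layers): K_1 = 72.9662 − 3.223×27.4 = −15.344; K_2 = 82.6251 − 3.223×(1.27 + 29.638) = −16.991384.
Balance: K_1 = K_2 + 0.738×ρ, so ρ = (K_1 − K_2)/0.738 = 1.64738/0.738 = 2.23 g/cm³.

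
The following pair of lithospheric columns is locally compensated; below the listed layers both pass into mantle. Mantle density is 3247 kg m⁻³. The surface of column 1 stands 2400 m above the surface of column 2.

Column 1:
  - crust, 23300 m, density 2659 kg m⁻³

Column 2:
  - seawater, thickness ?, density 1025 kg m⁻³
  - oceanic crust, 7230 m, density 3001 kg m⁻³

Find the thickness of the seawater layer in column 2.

Take the compensation level at the base of the deeper column (depth z_c below the surface of column 1) and equate Σ ρ_i t_i down to z_c; mantle fills any gap and the z_c terms cancel.
Column 1: 23300×2659 + (z_c − 23300)×3247
Column 2: 2400×0 + x×1025 + 7230×3001 + (z_c − 2400 − 7230 − x)×3247
The z_c×3247 term appears on both sides and cancels. Collect the known terms of each column as K = Σ(ρt)_known − 3247 × (depth of known layers): K_1 = 61954700 − 3247×23300 = −13700400; K_2 = 21697230 − 3247×(2400 + 7230) = −9571380.
Balance: K_1 = K_2 − x×(3247 − 1025), so x = (K_2 − K_1)/(3247 − 1025) = 4129020/2222 = 1860 m.

1860 m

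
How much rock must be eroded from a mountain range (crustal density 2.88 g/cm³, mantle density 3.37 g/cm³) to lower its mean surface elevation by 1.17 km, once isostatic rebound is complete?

Net drop Δ = e − u = e − e ρ_c/ρ_m = e (ρ_m − ρ_c)/ρ_m.
e = Δ ρ_m/(ρ_m − ρ_c) = 1.17 km × 3.37/0.49 = 8.05 km.

8.05 km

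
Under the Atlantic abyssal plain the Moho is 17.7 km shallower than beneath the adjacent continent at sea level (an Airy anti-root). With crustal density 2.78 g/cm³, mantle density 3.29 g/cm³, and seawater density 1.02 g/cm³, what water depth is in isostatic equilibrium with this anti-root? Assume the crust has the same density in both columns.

Replacing a thickness d of crust by seawater at the top must be balanced by replacing crust with mantle at the base: d (ρ_c − ρ_w) = a (ρ_m − ρ_c).
d = a (ρ_m − ρ_c)/(ρ_c − ρ_w) = 17.7 km × 0.51/1.76 = 5.13 km.

5.13 km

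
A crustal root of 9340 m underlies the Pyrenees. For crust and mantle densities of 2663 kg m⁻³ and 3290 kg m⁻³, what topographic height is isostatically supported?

2200 m

Isostatic balance requires: ρ_c h = (ρ_m − ρ_c) r.
h = r (ρ_m − ρ_c) / ρ_c = 9340 m × (3290 − 2663) / 2663 = 2200 m.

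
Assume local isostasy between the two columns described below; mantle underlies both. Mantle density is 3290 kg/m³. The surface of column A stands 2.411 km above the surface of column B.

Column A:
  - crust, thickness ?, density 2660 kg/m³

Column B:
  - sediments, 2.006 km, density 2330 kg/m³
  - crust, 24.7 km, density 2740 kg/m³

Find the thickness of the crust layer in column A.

37.2 km

Take the compensation level at the base of the deeper column (depth z_c below the surface of column A) and equate Σ ρ_i t_i down to z_c; mantle fills any gap and the z_c terms cancel.
Column A: x×2660 + (z_c − 0 − x)×3290
Column B: 2.411×0 + 2.006×2330 + 24.7×2740 + (z_c − 2.411 − 26.706)×3290
The z_c×3290 term appears on both sides and cancels. Collect the known terms of each column as K = Σ(ρt)_known − 3290 × (depth of known layers): K_A = 0 − 3290×0 = 0; K_B = 72351.98 − 3290×(2.411 + 26.706) = −23442.95.
Balance: K_A − x×(3290 − 2660) = K_B, so x = (K_A − K_B)/(3290 − 2660) = 23443/630 = 37.2 km.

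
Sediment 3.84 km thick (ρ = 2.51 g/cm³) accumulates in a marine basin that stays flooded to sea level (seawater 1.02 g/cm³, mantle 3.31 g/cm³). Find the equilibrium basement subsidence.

2.5 km

Submarine loading: the sediment displaces seawater, and the subsidence is in turn flooded, so s (ρ_m − ρ_w) = t (ρ_sed − ρ_w).
s = 3.84 km × (2.51 − 1.02) / (3.31 − 1.02) = 2.5 km.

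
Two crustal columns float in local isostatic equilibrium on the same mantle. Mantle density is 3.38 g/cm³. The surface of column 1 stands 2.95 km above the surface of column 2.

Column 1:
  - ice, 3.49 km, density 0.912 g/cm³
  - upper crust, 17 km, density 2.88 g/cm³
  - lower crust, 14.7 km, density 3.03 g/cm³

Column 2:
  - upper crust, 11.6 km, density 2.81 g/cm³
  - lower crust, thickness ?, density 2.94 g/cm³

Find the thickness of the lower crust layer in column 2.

12.9 km

Take the compensation level at the base of the deeper column (depth z_c below the surface of column 1) and equate Σ ρ_i t_i down to z_c; mantle fills any gap and the z_c terms cancel.
Column 1: 3.49×0.912 + 17×2.88 + 14.7×3.03 + (z_c − 35.19)×3.38
Column 2: 2.95×0 + 11.6×2.81 + x×2.94 + (z_c − 2.95 − 11.6 − x)×3.38
The z_c×3.38 term appears on both sides and cancels. Collect the known terms of each column as K = Σ(ρt)_known − 3.38 × (depth of known layers): K_1 = 96.68388 − 3.38×35.19 = −22.25832; K_2 = 32.596 − 3.38×(2.95 + 11.6) = −16.583.
Balance: K_1 = K_2 − x×(3.38 − 2.94), so x = (K_2 − K_1)/(3.38 − 2.94) = 5.67532/0.44 = 12.9 km.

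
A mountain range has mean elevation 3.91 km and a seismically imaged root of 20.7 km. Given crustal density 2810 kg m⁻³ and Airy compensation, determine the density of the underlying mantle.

Airy balance: ρ_c h = (ρ_m − ρ_c) r → ρ_m = ρ_c (1 + h/r).
ρ_m = 2810 × (1 + 3.91 km/20.7 km) = 3340 kg m⁻³.

3340 kg m⁻³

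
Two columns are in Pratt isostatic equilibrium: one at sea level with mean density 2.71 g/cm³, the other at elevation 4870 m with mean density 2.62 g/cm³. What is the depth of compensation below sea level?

142000 m

ρ_ref D = ρ (D + h) → D (ρ_ref − ρ) = ρ h.
D = ρ h/(ρ_ref − ρ) = 2.62 × 4870 m/(2.71 − 2.62) = 142000 m.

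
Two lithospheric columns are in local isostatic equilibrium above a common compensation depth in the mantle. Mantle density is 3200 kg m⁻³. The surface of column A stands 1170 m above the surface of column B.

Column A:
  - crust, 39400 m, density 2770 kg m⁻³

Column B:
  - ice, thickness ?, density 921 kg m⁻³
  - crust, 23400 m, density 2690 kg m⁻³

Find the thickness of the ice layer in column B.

555 m

Take the compensation level at the base of the deeper column (depth z_c below the surface of column A) and equate Σ ρ_i t_i down to z_c; mantle fills any gap and the z_c terms cancel.
Column A: 39400×2770 + (z_c − 39400)×3200
Column B: 1170×0 + x×921 + 23400×2690 + (z_c − 1170 − 23400 − x)×3200
The z_c×3200 term appears on both sides and cancels. Collect the known terms of each column as K = Σ(ρt)_known − 3200 × (depth of known layers): K_A = 109138000 − 3200×39400 = −16942000; K_B = 62946000 − 3200×(1170 + 23400) = −15678000.
Balance: K_A = K_B − x×(3200 − 921), so x = (K_B − K_A)/(3200 − 921) = 1264000/2279 = 555 m.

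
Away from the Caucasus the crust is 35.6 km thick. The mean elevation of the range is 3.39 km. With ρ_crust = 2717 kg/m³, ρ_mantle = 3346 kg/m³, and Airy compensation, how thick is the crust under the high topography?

53.6 km

Root depth r = h ρ_c / (ρ_m − ρ_c) = 3.39 km × 2717 / 629 = 14.64 km.
Total thickness = T + h + r = 35.6 km + 3.39 km + 14.64 km = 53.6 km.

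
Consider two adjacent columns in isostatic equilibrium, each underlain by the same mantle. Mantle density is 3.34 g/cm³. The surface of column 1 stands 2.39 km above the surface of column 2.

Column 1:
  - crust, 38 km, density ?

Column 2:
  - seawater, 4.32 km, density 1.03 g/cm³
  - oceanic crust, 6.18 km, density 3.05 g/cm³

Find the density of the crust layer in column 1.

Take the compensation level at the base of the deeper column (depth z_c below the surface of column 1) and equate Σ ρ_i t_i down to z_c; mantle fills any gap and the z_c terms cancel.
Column 1: 38×ρ + (z_c − 38)×3.34
Column 2: 2.39×0 + 4.32×1.03 + 6.18×3.05 + (z_c − 2.39 − 10.5)×3.34
The z_c×3.34 term appears on both sides and cancels. Collect the known terms of each column as K = Σ(ρt)_known − 3.34 × (depth of known layers): K_1 = 0 − 3.34×38 = −126.92; K_2 = 23.2986 − 3.34×(2.39 + 10.5) = −19.754.
Balance: K_1 + 38×ρ = K_2, so ρ = (K_2 − K_1)/38 = 107.166/38 = 2.82 g/cm³.

2.82 g/cm³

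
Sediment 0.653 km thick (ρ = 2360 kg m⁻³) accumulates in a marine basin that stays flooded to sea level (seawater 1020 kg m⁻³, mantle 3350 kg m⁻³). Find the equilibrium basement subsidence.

0.376 km

Submarine loading: the sediment displaces seawater, and the subsidence is in turn flooded, so s (ρ_m − ρ_w) = t (ρ_sed − ρ_w).
s = 0.653 km × (2360 − 1020) / (3350 − 1020) = 0.376 km.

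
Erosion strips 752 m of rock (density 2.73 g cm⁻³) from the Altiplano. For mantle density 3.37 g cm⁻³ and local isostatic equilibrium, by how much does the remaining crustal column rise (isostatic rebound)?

Unloading: uplift u = e ρ_c/ρ_m = 752 m × 2.73/3.37 = 609 m.

609 m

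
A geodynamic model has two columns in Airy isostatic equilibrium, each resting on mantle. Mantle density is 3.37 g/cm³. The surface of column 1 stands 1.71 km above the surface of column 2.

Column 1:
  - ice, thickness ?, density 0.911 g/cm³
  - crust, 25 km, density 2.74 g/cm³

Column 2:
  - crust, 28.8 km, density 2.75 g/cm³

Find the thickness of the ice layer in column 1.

Take the compensation level at the base of the deeper column (depth z_c below the surface of column 1) and equate Σ ρ_i t_i down to z_c; mantle fills any gap and the z_c terms cancel.
Column 1: x×0.911 + 25×2.74 + (z_c − 25 − x)×3.37
Column 2: 1.71×0 + 28.8×2.75 + (z_c − 1.71 − 28.8)×3.37
The z_c×3.37 term appears on both sides and cancels. Collect the known terms of each column as K = Σ(ρt)_known − 3.37 × (depth of known layers): K_1 = 68.5 − 3.37×25 = −15.75; K_2 = 79.2 − 3.37×(1.71 + 28.8) = −23.6187.
Balance: K_1 − x×(3.37 − 0.911) = K_2, so x = (K_1 − K_2)/(3.37 − 0.911) = 7.8687/2.459 = 3.2 km.

3.2 km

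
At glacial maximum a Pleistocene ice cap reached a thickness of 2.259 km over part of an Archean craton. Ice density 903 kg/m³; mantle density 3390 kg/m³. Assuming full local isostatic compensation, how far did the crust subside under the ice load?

Balancing pressure at the compensation depth: the ice load ρ_ice t is balanced by mantle displaced below, ρ_m s.
s = t ρ_ice / ρ_m = 2.259 km × 903/3390 = 0.602 km.

0.602 km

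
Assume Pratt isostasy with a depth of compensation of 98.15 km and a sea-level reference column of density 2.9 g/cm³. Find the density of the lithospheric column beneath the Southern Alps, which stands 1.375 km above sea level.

2.86 g/cm³

Pratt balance: ρ_ref D = ρ (D + h).
ρ = ρ_ref D/(D + h) = 2.9 × 98.15 km/(98.15 km + 1.375 km) = 2.86 g/cm³.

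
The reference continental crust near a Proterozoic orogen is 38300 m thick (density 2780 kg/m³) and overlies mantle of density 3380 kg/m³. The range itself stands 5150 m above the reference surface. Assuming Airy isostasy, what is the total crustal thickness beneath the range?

Root depth r = h ρ_c / (ρ_m − ρ_c) = 5150 m × 2780 / 600 = 23860 m.
Total thickness = T + h + r = 38300 m + 5150 m + 23860 m = 67300 m.

67300 m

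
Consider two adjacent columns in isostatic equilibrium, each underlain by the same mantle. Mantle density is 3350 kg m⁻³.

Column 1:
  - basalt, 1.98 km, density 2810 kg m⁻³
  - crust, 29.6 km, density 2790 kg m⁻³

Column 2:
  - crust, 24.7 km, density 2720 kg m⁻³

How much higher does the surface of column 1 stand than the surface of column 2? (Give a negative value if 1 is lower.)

For any compensation level in the mantle, the mantle terms cancel and isostasy reduces to e = (Σt_1 − Σt_2) − (Σ(ρt)_1 − Σ(ρt)_2) / ρ_m.
Σt_1 = 31.58 km; Σt_2 = 24.7 km; Σ(ρt)_1 = 88147.8; Σ(ρt)_2 = 67184 (in km·kg m⁻³).
e = (31.58 − 24.7) − (88147.8 − 67184) / 3350 = 0.622 km.

0.622 km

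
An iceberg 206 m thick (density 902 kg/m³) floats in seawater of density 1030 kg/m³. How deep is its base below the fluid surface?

180 m

Draft d = t ρ_obj/ρ_fluid = 206 m × 902/1030 = 180 m.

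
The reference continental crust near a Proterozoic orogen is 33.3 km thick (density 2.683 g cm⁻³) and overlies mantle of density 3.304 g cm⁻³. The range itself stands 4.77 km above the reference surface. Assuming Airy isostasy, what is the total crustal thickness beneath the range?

Root depth r = h ρ_c / (ρ_m − ρ_c) = 4.77 km × 2.683 / 0.621 = 20.61 km.
Total thickness = T + h + r = 33.3 km + 4.77 km + 20.61 km = 58.7 km.

58.7 km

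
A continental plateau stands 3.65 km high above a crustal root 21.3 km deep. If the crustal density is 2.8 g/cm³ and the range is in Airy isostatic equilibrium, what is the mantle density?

Airy balance: ρ_c h = (ρ_m − ρ_c) r → ρ_m = ρ_c (1 + h/r).
ρ_m = 2.8 × (1 + 3.65 km/21.3 km) = 3.28 g/cm³.

3.28 g/cm³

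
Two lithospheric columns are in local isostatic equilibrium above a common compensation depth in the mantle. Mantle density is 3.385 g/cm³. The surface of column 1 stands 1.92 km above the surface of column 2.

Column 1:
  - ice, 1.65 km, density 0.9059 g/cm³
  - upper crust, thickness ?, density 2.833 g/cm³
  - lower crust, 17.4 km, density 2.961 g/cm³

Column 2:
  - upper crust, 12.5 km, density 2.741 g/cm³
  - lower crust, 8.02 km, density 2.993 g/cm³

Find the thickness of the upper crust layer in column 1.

Take the compensation level at the base of the deeper column (depth z_c below the surface of column 1) and equate Σ ρ_i t_i down to z_c; mantle fills any gap and the z_c terms cancel.
Column 1: 1.65×0.9059 + x×2.833 + 17.4×2.961 + (z_c − 19.05 − x)×3.385
Column 2: 1.92×0 + 12.5×2.741 + 8.02×2.993 + (z_c − 1.92 − 20.52)×3.385
The z_c×3.385 term appears on both sides and cancels. Collect the known terms of each column as K = Σ(ρt)_known − 3.385 × (depth of known layers): K_1 = 53.016135 − 3.385×19.05 = −11.468115; K_2 = 58.26636 − 3.385×(1.92 + 20.52) = −17.69304.
Balance: K_1 − x×(3.385 − 2.833) = K_2, so x = (K_1 − K_2)/(3.385 − 2.833) = 6.22492/0.552 = 11.3 km.

11.3 km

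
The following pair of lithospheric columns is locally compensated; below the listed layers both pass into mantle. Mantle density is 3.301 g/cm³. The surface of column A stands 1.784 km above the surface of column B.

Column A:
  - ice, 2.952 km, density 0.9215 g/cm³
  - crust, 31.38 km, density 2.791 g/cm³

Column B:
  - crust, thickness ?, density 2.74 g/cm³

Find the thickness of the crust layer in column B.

Take the compensation level at the base of the deeper column (depth z_c below the surface of column A) and equate Σ ρ_i t_i down to z_c; mantle fills any gap and the z_c terms cancel.
Column A: 2.952×0.9215 + 31.38×2.791 + (z_c − 34.332)×3.301
Column B: 1.784×0 + x×2.74 + (z_c − 1.784 − 0 − x)×3.301
The z_c×3.301 term appears on both sides and cancels. Collect the known terms of each column as K = Σ(ρt)_known − 3.301 × (depth of known layers): K_A = 90.301848 − 3.301×34.332 = −23.028084; K_B = 0 − 3.301×(1.784 + 0) = −5.888984.
Balance: K_A = K_B − x×(3.301 − 2.74), so x = (K_B − K_A)/(3.301 − 2.74) = 17.1391/0.561 = 30.6 km.

30.6 km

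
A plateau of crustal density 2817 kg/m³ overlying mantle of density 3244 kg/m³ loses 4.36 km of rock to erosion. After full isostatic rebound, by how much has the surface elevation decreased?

Rebound u = e ρ_c/ρ_m = 4.36 km × 2817/3244 = 3.786 km.
Net surface drop = e − u = 4.36 km − 3.786 km = e (ρ_m − ρ_c)/ρ_m = 0.574 km.

0.574 km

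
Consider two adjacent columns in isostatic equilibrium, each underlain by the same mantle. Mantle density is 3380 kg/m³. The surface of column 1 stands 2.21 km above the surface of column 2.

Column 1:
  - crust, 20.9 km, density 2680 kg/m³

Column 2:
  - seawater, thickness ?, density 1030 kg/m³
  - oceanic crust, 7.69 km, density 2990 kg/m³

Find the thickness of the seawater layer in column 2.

1.77 km

Take the compensation level at the base of the deeper column (depth z_c below the surface of column 1) and equate Σ ρ_i t_i down to z_c; mantle fills any gap and the z_c terms cancel.
Column 1: 20.9×2680 + (z_c − 20.9)×3380
Column 2: 2.21×0 + x×1030 + 7.69×2990 + (z_c − 2.21 − 7.69 − x)×3380
The z_c×3380 term appears on both sides and cancels. Collect the known terms of each column as K = Σ(ρt)_known − 3380 × (depth of known layers): K_1 = 56012 − 3380×20.9 = −14630; K_2 = 22993.1 − 3380×(2.21 + 7.69) = −10468.9.
Balance: K_1 = K_2 − x×(3380 − 1030), so x = (K_2 − K_1)/(3380 − 1030) = 4161.1/2350 = 1.77 km.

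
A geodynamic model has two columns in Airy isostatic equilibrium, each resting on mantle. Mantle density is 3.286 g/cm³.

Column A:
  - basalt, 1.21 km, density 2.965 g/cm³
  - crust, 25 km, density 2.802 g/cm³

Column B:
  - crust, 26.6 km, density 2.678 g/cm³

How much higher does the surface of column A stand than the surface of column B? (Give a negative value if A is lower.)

For any compensation level in the mantle, the mantle terms cancel and isostasy reduces to e = (Σt_A − Σt_B) − (Σ(ρt)_A − Σ(ρt)_B) / ρ_m.
Σt_A = 26.21 km; Σt_B = 26.6 km; Σ(ρt)_A = 73.63765; Σ(ρt)_B = 71.2348 (in km·g/cm³).
e = (26.21 − 26.6) − (73.63765 − 71.2348) / 3.286 = −1.12 km.

−1.12 km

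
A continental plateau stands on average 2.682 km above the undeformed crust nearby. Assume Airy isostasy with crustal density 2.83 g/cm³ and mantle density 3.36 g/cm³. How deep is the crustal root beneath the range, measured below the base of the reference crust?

14.3 km

By Archimedes' principle applied to the lithosphere: the weight of the topography is balanced by the buoyancy of the root, ρ_c h = (ρ_m − ρ_c) r.
r = h · ρ_c / (ρ_m − ρ_c) = 2.682 km × 2.83 / (3.36 − 2.83) = 14.3 km.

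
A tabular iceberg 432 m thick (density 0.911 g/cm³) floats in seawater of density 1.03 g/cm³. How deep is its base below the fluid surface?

Draft d = t ρ_obj/ρ_fluid = 432 m × 0.911/1.03 = 382 m.

382 m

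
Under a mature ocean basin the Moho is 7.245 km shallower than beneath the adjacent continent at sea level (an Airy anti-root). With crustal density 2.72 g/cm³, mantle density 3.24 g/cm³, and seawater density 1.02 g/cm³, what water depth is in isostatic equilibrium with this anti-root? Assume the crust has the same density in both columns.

Replacing a thickness d of crust by seawater at the top must be balanced by replacing crust with mantle at the base: d (ρ_c − ρ_w) = a (ρ_m − ρ_c).
d = a (ρ_m − ρ_c)/(ρ_c − ρ_w) = 7.245 km × 0.52/1.7 = 2.22 km.

2.22 km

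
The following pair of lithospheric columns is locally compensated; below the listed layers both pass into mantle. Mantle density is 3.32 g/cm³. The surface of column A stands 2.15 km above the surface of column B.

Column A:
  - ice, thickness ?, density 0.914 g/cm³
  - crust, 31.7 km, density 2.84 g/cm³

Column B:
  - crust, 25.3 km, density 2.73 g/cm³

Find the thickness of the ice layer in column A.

Take the compensation level at the base of the deeper column (depth z_c below the surface of column A) and equate Σ ρ_i t_i down to z_c; mantle fills any gap and the z_c terms cancel.
Column A: x×0.914 + 31.7×2.84 + (z_c − 31.7 − x)×3.32
Column B: 2.15×0 + 25.3×2.73 + (z_c − 2.15 − 25.3)×3.32
The z_c×3.32 term appears on both sides and cancels. Collect the known terms of each column as K = Σ(ρt)_known − 3.32 × (depth of known layers): K_A = 90.028 − 3.32×31.7 = −15.216; K_B = 69.069 − 3.32×(2.15 + 25.3) = −22.065.
Balance: K_A − x×(3.32 − 0.914) = K_B, so x = (K_A − K_B)/(3.32 − 0.914) = 6.849/2.406 = 2.85 km.

2.85 km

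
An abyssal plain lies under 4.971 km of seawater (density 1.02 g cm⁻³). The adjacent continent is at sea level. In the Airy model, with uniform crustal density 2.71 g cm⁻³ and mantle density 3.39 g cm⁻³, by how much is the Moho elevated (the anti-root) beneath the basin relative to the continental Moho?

By Archimedes' principle applied to the lithosphere: replacing crust with seawater at the top is compensated by replacing crust with mantle at the base: d (ρ_c − ρ_w) = a (ρ_m − ρ_c).
a = d (ρ_c − ρ_w)/(ρ_m − ρ_c) = 4.971 km × 1.69/0.68 = 12.4 km.

12.4 km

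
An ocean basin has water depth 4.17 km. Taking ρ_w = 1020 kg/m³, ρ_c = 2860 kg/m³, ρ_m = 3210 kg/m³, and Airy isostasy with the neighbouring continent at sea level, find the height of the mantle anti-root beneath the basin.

21.9 km

Isostatic balance requires: replacing crust with seawater at the top is compensated by replacing crust with mantle at the base: d (ρ_c − ρ_w) = a (ρ_m − ρ_c).
a = d (ρ_c − ρ_w)/(ρ_m − ρ_c) = 4.17 km × 1840/350 = 21.9 km.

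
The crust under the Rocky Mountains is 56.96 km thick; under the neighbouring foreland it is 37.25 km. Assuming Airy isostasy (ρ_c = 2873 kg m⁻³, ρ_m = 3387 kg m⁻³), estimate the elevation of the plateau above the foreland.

2.99 km

Excess crust Δ = 56.96 km − 37.25 km = 19.71 km, split between elevation h and root r with h + r = Δ.
Airy balance ρ_c h = (ρ_m − ρ_c) r gives r = h ρ_c/(ρ_m − ρ_c), so h (1 + ρ_c/(ρ_m − ρ_c)) = Δ, i.e. h = Δ (ρ_m − ρ_c)/ρ_m.
h = 19.71 km × 514/3387 = 2.99 km.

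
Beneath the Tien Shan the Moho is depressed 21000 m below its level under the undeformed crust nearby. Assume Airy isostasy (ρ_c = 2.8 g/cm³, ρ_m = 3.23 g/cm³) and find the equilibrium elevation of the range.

3220 m

Balancing pressure at the compensation depth: ρ_c h = (ρ_m − ρ_c) r.
h = r (ρ_m − ρ_c) / ρ_c = 21000 m × (3.23 − 2.8) / 2.8 = 3220 m.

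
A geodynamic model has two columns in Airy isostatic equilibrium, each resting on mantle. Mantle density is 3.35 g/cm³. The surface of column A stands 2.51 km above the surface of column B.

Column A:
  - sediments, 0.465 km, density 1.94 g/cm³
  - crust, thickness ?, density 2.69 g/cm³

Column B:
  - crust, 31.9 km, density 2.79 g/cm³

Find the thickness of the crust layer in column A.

38.8 km

Take the compensation level at the base of the deeper column (depth z_c below the surface of column A) and equate Σ ρ_i t_i down to z_c; mantle fills any gap and the z_c terms cancel.
Column A: 0.465×1.94 + x×2.69 + (z_c − 0.465 − x)×3.35
Column B: 2.51×0 + 31.9×2.79 + (z_c − 2.51 − 31.9)×3.35
The z_c×3.35 term appears on both sides and cancels. Collect the known terms of each column as K = Σ(ρt)_known − 3.35 × (depth of known layers): K_A = 0.9021 − 3.35×0.465 = −0.65565; K_B = 89.001 − 3.35×(2.51 + 31.9) = −26.2725.
Balance: K_A − x×(3.35 − 2.69) = K_B, so x = (K_A − K_B)/(3.35 − 2.69) = 25.6168/0.66 = 38.8 km.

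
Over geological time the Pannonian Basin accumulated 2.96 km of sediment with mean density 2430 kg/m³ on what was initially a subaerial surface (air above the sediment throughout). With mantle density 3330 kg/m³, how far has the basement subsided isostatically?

Subaerial load: s = t ρ_sed / ρ_m = 2.96 km × 2430/3330 = 2.16 km.

2.16 km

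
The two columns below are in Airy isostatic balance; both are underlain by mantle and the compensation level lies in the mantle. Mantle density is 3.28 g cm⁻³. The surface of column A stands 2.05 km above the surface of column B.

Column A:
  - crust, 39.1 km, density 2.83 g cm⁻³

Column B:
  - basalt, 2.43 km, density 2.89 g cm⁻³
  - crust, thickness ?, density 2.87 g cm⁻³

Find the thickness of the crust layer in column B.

24.2 km

Take the compensation level at the base of the deeper column (depth z_c below the surface of column A) and equate Σ ρ_i t_i down to z_c; mantle fills any gap and the z_c terms cancel.
Column A: 39.1×2.83 + (z_c − 39.1)×3.28
Column B: 2.05×0 + 2.43×2.89 + x×2.87 + (z_c − 2.05 − 2.43 − x)×3.28
The z_c×3.28 term appears on both sides and cancels. Collect the known terms of each column as K = Σ(ρt)_known − 3.28 × (depth of known layers): K_A = 110.653 − 3.28×39.1 = −17.595; K_B = 7.0227 − 3.28×(2.05 + 2.43) = −7.6717.
Balance: K_A = K_B − x×(3.28 − 2.87), so x = (K_B − K_A)/(3.28 − 2.87) = 9.9233/0.41 = 24.2 km.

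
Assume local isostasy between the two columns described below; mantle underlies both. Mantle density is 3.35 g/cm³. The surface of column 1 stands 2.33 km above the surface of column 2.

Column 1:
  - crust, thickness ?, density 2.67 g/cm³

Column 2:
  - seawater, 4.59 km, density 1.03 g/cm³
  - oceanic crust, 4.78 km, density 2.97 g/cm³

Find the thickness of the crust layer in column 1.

29.8 km

Take the compensation level at the base of the deeper column (depth z_c below the surface of column 1) and equate Σ ρ_i t_i down to z_c; mantle fills any gap and the z_c terms cancel.
Column 1: x×2.67 + (z_c − 0 − x)×3.35
Column 2: 2.33×0 + 4.59×1.03 + 4.78×2.97 + (z_c − 2.33 − 9.37)×3.35
The z_c×3.35 term appears on both sides and cancels. Collect the known terms of each column as K = Σ(ρt)_known − 3.35 × (depth of known layers): K_1 = 0 − 3.35×0 = 0; K_2 = 18.9243 − 3.35×(2.33 + 9.37) = −20.2707.
Balance: K_1 − x×(3.35 − 2.67) = K_2, so x = (K_1 − K_2)/(3.35 − 2.67) = 20.2707/0.68 = 29.8 km.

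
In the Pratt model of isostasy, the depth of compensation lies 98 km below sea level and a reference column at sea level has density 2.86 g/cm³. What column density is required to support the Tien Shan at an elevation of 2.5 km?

2.79 g/cm³

Pratt balance: ρ_ref D = ρ (D + h).
ρ = ρ_ref D/(D + h) = 2.86 × 98 km/(98 km + 2.5 km) = 2.79 g/cm³.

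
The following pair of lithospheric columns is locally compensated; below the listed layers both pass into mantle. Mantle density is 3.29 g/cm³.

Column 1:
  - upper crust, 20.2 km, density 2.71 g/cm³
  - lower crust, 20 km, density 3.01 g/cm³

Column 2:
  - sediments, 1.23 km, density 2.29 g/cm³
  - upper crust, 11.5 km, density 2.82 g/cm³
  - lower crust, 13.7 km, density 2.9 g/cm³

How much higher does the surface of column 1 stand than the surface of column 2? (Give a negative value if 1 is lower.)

For any compensation level in the mantle, the mantle terms cancel and isostasy reduces to e = (Σt_1 − Σt_2) − (Σ(ρt)_1 − Σ(ρt)_2) / ρ_m.
Σt_1 = 40.2 km; Σt_2 = 26.43 km; Σ(ρt)_1 = 114.942; Σ(ρt)_2 = 74.9767 (in km·g/cm³).
e = (40.2 − 26.43) − (114.942 − 74.9767) / 3.29 = 1.62 km.

1.62 km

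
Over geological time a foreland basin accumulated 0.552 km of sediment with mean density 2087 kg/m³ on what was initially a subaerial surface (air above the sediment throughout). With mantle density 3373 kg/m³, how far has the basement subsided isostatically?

Subaerial load: s = t ρ_sed / ρ_m = 0.552 km × 2087/3373 = 0.342 km.

0.342 km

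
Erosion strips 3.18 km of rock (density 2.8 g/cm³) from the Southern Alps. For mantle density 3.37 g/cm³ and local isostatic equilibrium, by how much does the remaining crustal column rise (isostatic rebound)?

2.64 km

Unloading: uplift u = e ρ_c/ρ_m = 3.18 km × 2.8/3.37 = 2.64 km.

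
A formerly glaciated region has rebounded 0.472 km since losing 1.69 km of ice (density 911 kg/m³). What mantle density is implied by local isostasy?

3260 kg/m³

ρ_m = ρ_ice t / u = 911 × 1.69 km/0.472 km = 3260 kg/m³.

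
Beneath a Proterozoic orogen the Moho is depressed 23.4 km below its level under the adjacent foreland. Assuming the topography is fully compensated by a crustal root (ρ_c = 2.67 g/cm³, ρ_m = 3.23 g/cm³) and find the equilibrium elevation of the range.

4.91 km

Balancing pressure at the compensation depth: ρ_c h = (ρ_m − ρ_c) r.
h = r (ρ_m − ρ_c) / ρ_c = 23.4 km × (3.23 − 2.67) / 2.67 = 4.91 km.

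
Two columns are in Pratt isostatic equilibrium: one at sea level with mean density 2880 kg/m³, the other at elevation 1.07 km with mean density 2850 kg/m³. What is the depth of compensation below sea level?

ρ_ref D = ρ (D + h) → D (ρ_ref − ρ) = ρ h.
D = ρ h/(ρ_ref − ρ) = 2850 × 1.07 km/(2880 − 2850) = 102 km.

102 km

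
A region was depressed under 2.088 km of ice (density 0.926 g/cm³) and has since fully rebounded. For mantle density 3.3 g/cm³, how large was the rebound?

Removing the load lets mantle flow back in; uplift u satisfies ρ_ice t = ρ_m u.
u = t ρ_ice/ρ_m = 2.088 km × 0.926/3.3 = 0.586 km.

0.586 km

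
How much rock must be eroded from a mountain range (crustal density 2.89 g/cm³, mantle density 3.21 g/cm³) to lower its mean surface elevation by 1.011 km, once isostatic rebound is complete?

10.1 km

Net drop Δ = e − u = e − e ρ_c/ρ_m = e (ρ_m − ρ_c)/ρ_m.
e = Δ ρ_m/(ρ_m − ρ_c) = 1.011 km × 3.21/0.32 = 10.1 km.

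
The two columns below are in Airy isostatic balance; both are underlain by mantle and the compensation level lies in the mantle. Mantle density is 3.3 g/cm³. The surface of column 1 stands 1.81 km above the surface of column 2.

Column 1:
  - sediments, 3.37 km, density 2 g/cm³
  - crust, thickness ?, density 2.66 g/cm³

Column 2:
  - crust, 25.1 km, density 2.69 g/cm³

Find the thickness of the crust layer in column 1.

Take the compensation level at the base of the deeper column (depth z_c below the surface of column 1) and equate Σ ρ_i t_i down to z_c; mantle fills any gap and the z_c terms cancel.
Column 1: 3.37×2 + x×2.66 + (z_c − 3.37 − x)×3.3
Column 2: 1.81×0 + 25.1×2.69 + (z_c − 1.81 − 25.1)×3.3
The z_c×3.3 term appears on both sides and cancels. Collect the known terms of each column as K = Σ(ρt)_known − 3.3 × (depth of known layers): K_1 = 6.74 − 3.3×3.37 = −4.381; K_2 = 67.519 − 3.3×(1.81 + 25.1) = −21.284.
Balance: K_1 − x×(3.3 − 2.66) = K_2, so x = (K_1 − K_2)/(3.3 − 2.66) = 16.903/0.64 = 26.4 km.

26.4 km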